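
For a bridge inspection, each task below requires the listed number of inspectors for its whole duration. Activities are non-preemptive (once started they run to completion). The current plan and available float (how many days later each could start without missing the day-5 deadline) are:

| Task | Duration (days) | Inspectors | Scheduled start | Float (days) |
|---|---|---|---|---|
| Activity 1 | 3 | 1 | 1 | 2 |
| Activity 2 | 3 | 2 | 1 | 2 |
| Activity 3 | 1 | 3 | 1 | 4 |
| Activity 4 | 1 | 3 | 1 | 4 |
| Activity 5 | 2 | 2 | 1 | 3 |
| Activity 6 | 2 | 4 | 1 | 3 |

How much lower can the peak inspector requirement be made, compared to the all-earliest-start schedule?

9

Early-start peak: d1:15  d2:9  d3:3  d4:0  d5:0 ⇒ 15.
Leveled (Activity 1@1, Activity 2@1, Activity 3@1, Activity 4@2, Activity 5@3, Activity 6@4): d1:6  d2:6  d3:5  d4:6  d5:4 ⇒ 6.
Reduction 15 − 6 = 9.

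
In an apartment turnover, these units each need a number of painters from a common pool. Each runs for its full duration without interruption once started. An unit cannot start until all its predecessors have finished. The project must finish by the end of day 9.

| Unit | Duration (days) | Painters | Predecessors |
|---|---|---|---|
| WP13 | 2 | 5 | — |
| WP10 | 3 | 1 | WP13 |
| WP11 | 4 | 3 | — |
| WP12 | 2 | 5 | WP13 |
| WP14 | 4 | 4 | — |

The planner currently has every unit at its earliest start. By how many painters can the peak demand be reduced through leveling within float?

Early-start peak: d1:12  d2:12  d3:13  d4:13  d5:1  d6:0  d7:0  d8:0  d9:0 ⇒ 13.
Leveled (WP13@1, WP10@3, WP11@5, WP12@3, WP14@6): d1:5  d2:5  d3:6  d4:6  d5:4  d6:7  d7:7  d8:7  d9:4 ⇒ 7.
Reduction 13 − 7 = 6.

6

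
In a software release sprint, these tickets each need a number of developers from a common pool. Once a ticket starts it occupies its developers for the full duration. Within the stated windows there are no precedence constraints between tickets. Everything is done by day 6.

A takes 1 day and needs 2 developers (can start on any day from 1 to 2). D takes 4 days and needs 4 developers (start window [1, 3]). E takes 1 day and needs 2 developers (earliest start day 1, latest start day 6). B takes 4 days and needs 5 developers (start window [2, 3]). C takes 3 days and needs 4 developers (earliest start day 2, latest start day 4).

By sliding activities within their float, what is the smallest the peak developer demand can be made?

13

Schedule A@1, D@1, E@1, B@2, C@2: d1:8  d2:13  d3:13  d4:13  d5:5  d6:0 — peak 13.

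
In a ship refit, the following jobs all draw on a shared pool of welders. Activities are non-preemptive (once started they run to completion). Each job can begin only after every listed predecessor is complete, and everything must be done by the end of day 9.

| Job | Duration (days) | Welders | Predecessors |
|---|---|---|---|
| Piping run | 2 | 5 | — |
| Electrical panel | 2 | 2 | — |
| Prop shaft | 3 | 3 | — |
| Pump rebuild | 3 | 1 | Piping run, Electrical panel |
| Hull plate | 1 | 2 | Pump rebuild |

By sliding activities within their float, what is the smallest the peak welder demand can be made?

Early-start (Piping run@1, Electrical panel@1, Prop shaft@1, Pump rebuild@3, Hull plate@6) gives peak 10: d1:10  d2:10  d3:4  d4:1  d5:1  d6:2  d7:0  d8:0  d9:0.
Shift Electrical panel→3, Prop shaft→3, Pump rebuild→5, Hull plate→8.
Schedule Piping run@1, Electrical panel@3, Prop shaft@3, Pump rebuild@5, Hull plate@8: d1:5  d2:5  d3:5  d4:5  d5:4  d6:1  d7:1  d8:2  d9:0 — peak 5.

5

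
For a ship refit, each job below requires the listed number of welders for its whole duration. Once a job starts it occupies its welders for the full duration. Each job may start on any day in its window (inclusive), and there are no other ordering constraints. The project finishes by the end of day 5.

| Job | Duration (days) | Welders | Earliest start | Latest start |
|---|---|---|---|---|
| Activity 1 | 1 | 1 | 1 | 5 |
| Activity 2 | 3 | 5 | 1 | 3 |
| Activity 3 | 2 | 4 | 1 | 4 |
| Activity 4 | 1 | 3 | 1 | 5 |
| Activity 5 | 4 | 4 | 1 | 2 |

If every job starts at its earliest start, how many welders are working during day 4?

4

At early start, day 4 has: Activity 5.
Demand: 4 = 4.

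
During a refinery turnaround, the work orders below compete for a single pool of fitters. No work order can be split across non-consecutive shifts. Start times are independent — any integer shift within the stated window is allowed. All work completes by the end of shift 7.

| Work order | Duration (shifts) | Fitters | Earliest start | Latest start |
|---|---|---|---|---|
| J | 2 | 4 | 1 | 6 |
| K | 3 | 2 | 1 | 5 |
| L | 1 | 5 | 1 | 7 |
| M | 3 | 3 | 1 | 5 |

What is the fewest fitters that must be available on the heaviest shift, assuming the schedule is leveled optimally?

Early-start (J@1, K@1, L@1, M@1) gives peak 14: s1:14  s2:9  s3:5  s4:0  s5:0  s6:0  s7:0.
Shift K→3, L→6, M→3.
Schedule J@1, K@3, L@6, M@3: s1:4  s2:4  s3:5  s4:5  s5:5  s6:5  s7:0 — peak 5.

5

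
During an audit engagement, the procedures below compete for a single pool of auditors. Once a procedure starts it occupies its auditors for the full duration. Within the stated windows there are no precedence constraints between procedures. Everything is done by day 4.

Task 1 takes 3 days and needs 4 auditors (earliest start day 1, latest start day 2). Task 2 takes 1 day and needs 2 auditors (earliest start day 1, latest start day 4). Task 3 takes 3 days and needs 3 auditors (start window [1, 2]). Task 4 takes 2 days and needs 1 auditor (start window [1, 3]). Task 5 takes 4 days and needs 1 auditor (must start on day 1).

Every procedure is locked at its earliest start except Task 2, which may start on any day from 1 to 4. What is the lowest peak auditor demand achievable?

Task 2@1: d1:11  d2:9  d3:8  d4:1 → peak 11
Task 2@2: d1:9  d2:11  d3:8  d4:1 → peak 11
Task 2@3: d1:9  d2:9  d3:10  d4:1 → peak 10
Task 2@4: d1:9  d2:9  d3:8  d4:3 → peak 9
Best is Task 2@4, peak 9.

9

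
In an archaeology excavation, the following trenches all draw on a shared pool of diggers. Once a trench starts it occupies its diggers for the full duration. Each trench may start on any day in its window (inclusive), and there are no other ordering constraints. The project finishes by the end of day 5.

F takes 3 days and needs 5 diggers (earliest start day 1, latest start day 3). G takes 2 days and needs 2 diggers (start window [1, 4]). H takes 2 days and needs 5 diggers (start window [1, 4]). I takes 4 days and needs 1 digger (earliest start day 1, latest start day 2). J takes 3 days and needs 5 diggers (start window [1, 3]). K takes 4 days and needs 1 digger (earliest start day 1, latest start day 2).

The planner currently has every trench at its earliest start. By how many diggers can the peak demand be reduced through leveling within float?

7

Early-start peak: d1:19  d2:19  d3:12  d4:2  d5:0 ⇒ 19.
Leveled (F@1, G@1, H@4, I@1, J@3, K@1): d1:9  d2:9  d3:12  d4:12  d5:10 ⇒ 12.
Reduction 19 − 12 = 7.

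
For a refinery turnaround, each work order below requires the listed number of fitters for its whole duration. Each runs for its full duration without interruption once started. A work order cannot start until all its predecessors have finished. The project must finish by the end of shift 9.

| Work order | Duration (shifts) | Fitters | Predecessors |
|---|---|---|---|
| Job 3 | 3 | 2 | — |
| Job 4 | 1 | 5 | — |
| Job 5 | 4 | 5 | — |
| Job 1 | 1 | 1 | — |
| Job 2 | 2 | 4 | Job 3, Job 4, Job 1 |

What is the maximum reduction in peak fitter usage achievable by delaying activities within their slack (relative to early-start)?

6

Early-start peak: s1:13  s2:7  s3:7  s4:9  s5:4  s6:0  s7:0  s8:0  s9:0 ⇒ 13.
Leveled (Job 3@1, Job 4@1, Job 5@2, Job 1@4, Job 2@6): s1:7  s2:7  s3:7  s4:6  s5:5  s6:4  s7:4  s8:0  s9:0 ⇒ 7.
Reduction 13 − 7 = 6.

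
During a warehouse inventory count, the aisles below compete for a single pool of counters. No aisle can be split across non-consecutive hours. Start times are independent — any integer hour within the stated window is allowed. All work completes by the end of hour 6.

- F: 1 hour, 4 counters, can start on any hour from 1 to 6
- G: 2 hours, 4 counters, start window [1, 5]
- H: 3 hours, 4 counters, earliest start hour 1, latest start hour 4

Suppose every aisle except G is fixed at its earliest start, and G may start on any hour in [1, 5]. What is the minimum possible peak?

G@1: h1:12  h2:8  h3:4  h4:0  h5:0  h6:0 → peak 12
G@2: h1:8  h2:8  h3:8  h4:0  h5:0  h6:0 → peak 8
G@3: h1:8  h2:4  h3:8  h4:4  h5:0  h6:0 → peak 8
G@4: h1:8  h2:4  h3:4  h4:4  h5:4  h6:0 → peak 8
G@5: h1:8  h2:4  h3:4  h4:0  h5:4  h6:4 → peak 8
Best is G@2, peak 8.

8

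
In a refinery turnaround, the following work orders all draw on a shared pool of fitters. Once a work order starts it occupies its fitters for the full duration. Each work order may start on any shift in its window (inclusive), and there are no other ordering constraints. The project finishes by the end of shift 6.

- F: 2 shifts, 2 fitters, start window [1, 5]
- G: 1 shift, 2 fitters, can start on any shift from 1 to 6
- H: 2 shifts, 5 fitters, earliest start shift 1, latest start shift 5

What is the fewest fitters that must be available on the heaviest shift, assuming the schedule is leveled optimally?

Early-start (F@1, G@1, H@1) gives peak 9: s1:9  s2:7  s3:0  s4:0  s5:0  s6:0.
Shift H→3.
Schedule F@1, G@1, H@3: s1:4  s2:2  s3:5  s4:5  s5:0  s6:0 — peak 5.

5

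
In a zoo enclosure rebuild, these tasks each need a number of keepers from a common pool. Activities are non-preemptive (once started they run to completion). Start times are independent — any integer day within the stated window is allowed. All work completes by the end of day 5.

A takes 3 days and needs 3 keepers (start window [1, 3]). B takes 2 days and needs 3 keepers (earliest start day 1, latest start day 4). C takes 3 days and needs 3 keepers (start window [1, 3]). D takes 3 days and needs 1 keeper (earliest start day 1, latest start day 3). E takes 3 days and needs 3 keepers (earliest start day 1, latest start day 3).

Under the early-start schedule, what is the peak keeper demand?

13

Early-start schedule: A@1, B@1, C@1, D@1, E@1.
Load per day: day 1: 13, day 2: 13, day 3: 10, day 4: 0, day 5: 0.
Peak is 13.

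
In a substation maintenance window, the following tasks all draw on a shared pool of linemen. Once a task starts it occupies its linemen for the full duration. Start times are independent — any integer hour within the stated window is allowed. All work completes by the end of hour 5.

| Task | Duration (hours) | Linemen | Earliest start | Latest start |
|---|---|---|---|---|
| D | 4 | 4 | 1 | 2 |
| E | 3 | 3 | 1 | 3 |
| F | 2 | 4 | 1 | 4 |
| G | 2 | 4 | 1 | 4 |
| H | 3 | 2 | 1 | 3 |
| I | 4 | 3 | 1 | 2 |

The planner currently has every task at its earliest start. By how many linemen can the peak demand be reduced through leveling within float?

Early-start peak: h1:20  h2:20  h3:12  h4:7  h5:0 ⇒ 20.
Leveled (D@1, E@1, F@1, G@4, H@3, I@1): h1:14  h2:14  h3:12  h4:13  h5:6 ⇒ 14.
Reduction 20 − 14 = 6.

6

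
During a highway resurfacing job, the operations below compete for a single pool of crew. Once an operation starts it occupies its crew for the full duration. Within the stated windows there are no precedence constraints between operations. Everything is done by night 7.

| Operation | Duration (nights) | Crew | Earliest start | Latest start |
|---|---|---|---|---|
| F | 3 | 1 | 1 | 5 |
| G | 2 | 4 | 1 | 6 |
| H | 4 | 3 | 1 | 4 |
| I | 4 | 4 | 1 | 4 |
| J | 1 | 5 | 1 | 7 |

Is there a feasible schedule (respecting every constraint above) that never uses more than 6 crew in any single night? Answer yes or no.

Total crew member-nights = 44; over 7 nights the average is 44/7 > 6, so some night must exceed 6.

no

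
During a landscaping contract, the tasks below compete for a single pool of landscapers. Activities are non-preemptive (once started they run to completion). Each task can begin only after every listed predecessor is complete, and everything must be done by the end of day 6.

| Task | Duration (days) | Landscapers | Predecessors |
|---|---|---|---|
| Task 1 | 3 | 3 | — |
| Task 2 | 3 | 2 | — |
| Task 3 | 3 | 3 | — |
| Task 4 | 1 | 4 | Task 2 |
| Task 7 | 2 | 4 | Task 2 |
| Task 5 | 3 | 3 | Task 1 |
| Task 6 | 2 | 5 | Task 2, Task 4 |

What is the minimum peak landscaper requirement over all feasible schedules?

12

Schedule Task 1@1, Task 2@1, Task 3@1, Task 4@4, Task 7@4, Task 5@4, Task 6@5: d1:8  d2:8  d3:8  d4:11  d5:12  d6:8 — peak 12.
No arrangement of the 8 feasible schedules does better.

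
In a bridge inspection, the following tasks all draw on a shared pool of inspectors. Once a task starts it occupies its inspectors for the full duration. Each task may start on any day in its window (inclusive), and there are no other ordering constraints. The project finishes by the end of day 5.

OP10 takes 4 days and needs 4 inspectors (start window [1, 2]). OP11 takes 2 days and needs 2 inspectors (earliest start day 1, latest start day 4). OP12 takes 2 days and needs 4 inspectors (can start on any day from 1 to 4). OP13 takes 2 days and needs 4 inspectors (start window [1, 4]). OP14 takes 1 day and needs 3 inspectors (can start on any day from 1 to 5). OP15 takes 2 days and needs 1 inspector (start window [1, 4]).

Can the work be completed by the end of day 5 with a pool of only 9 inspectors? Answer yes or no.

The minimum achievable peak is 10; 9 < 10, so no feasible schedule stays within the cap.

no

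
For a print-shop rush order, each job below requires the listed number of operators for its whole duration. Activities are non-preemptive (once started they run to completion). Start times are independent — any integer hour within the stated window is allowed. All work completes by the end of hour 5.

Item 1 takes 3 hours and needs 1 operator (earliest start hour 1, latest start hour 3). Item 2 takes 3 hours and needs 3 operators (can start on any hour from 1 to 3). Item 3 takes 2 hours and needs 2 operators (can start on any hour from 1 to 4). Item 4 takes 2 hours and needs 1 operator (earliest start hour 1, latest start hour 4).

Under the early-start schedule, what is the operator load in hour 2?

7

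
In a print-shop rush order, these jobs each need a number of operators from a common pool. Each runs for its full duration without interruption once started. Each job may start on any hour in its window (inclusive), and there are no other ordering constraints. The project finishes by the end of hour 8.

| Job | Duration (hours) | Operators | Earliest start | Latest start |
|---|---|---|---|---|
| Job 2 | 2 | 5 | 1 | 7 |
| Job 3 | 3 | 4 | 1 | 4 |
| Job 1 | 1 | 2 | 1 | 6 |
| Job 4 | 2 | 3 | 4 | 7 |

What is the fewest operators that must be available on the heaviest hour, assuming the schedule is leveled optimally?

5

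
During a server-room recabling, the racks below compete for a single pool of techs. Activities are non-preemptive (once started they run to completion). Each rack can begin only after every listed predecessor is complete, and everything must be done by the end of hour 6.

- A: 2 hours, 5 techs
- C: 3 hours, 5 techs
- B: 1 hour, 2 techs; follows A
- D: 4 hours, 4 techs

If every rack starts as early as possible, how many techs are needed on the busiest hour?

Early-start schedule: A@1, C@1, B@3, D@1.
Load per hour: hour 1: 14, hour 2: 14, hour 3: 11, hour 4: 4, hour 5: 0, hour 6: 0.
Peak is 14.

14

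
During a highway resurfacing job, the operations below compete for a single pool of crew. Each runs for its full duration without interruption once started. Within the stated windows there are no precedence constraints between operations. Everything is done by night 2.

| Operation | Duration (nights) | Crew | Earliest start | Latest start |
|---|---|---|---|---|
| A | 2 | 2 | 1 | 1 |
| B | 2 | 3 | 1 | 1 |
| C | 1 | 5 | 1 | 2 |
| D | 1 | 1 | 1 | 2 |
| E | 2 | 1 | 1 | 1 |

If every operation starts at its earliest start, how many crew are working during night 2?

6

At early start, night 2 has: A, B, E.
Demand: 2 + 3 + 1 = 6.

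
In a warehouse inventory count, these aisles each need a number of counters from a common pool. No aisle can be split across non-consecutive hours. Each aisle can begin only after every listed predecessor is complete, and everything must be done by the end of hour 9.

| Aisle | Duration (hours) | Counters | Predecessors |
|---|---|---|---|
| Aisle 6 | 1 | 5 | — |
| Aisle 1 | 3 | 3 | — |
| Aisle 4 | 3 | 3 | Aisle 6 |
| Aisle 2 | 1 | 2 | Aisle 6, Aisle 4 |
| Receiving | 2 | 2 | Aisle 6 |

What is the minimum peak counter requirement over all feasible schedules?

Early-start (Aisle 6@1, Aisle 1@1, Aisle 4@2, Aisle 2@5, Receiving@2) gives peak 8: h1:8  h2:8  h3:8  h4:3  h5:2  h6:0  h7:0  h8:0  h9:0.
Shift Aisle 1→2, Aisle 4→5, Aisle 2→8.
Schedule Aisle 6@1, Aisle 1@2, Aisle 4@5, Aisle 2@8, Receiving@2: h1:5  h2:5  h3:5  h4:3  h5:3  h6:3  h7:3  h8:2  h9:0 — peak 5.

5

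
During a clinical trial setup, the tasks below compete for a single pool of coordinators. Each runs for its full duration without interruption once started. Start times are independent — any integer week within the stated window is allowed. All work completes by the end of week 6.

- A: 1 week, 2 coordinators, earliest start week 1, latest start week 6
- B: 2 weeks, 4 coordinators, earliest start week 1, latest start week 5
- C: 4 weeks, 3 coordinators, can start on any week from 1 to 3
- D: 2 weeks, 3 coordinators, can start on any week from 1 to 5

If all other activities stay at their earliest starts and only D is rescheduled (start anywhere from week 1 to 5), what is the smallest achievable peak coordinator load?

D@1: w1:12  w2:10  w3:3  w4:3  w5:0  w6:0 → peak 12
D@2: w1:9  w2:10  w3:6  w4:3  w5:0  w6:0 → peak 10
D@3: w1:9  w2:7  w3:6  w4:6  w5:0  w6:0 → peak 9
D@4: w1:9  w2:7  w3:3  w4:6  w5:3  w6:0 → peak 9
D@5: w1:9  w2:7  w3:3  w4:3  w5:3  w6:3 → peak 9
Best is D@3, peak 9.

9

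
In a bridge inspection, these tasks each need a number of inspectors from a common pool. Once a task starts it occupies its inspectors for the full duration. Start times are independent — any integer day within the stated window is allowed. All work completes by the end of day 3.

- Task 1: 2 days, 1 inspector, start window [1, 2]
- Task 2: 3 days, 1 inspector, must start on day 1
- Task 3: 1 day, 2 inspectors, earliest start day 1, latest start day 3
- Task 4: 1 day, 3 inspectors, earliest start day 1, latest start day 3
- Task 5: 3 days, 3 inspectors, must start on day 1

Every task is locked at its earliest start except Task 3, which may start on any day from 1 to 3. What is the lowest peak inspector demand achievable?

Task 3@1: d1:10  d2:5  d3:4 → peak 10
Task 3@2: d1:8  d2:7  d3:4 → peak 8
Task 3@3: d1:8  d2:5  d3:6 → peak 8
Best is Task 3@2, peak 8.

8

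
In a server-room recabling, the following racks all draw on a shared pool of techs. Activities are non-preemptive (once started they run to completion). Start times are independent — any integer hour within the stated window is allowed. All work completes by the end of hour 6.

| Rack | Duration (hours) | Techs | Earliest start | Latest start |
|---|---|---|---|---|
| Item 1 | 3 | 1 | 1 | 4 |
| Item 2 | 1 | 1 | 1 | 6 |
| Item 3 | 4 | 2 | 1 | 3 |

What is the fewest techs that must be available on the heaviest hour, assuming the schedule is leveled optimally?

Early-start (Item 1@1, Item 2@1, Item 3@1) gives peak 4: h1:4  h2:3  h3:3  h4:2  h5:0  h6:0.
Shift Item 3→2.
Schedule Item 1@1, Item 2@1, Item 3@2: h1:2  h2:3  h3:3  h4:2  h5:2  h6:0 — peak 3.

3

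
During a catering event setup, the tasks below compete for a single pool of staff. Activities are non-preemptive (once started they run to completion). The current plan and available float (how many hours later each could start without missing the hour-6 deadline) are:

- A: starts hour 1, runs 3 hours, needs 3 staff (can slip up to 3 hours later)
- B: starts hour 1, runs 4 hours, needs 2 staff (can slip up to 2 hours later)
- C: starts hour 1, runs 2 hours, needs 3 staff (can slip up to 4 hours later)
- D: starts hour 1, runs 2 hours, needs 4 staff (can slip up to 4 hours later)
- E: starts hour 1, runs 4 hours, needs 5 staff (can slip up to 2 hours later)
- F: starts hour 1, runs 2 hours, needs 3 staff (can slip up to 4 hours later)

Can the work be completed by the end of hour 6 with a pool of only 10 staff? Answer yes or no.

Schedule A@1, B@1, C@4, D@5, E@1, F@5: h1:10  h2:10  h3:10  h4:10  h5:10  h6:7 — peak 10 ≤ 10.

yes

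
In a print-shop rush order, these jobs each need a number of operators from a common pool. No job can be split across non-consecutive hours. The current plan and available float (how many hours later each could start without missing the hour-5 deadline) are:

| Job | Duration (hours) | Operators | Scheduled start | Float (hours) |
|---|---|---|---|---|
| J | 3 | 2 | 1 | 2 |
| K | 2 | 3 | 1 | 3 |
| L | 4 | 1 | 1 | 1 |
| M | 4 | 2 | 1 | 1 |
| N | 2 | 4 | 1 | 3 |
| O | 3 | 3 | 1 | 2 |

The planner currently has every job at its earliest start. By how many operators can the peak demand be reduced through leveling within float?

6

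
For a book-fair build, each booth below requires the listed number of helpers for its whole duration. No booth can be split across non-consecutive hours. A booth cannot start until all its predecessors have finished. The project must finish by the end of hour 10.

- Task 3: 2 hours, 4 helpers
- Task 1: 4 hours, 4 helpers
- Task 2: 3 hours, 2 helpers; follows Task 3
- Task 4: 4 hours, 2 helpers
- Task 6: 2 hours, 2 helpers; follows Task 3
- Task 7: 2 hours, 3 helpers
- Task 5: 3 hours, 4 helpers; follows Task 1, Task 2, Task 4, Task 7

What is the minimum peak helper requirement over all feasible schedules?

Early-start (Task 3@1, Task 1@1, Task 2@3, Task 4@1, Task 6@3, Task 7@1, Task 5@6) gives peak 13: h1:13  h2:13  h3:10  h4:10  h5:2  h6:4  h7:4  h8:4  h9:0  h10:0.
Shift Task 4→3, Task 6→5, Task 7→6, Task 5→8.
Schedule Task 3@1, Task 1@1, Task 2@3, Task 4@3, Task 6@5, Task 7@6, Task 5@8: h1:8  h2:8  h3:8  h4:8  h5:6  h6:7  h7:3  h8:4  h9:4  h10:4 — peak 8.

8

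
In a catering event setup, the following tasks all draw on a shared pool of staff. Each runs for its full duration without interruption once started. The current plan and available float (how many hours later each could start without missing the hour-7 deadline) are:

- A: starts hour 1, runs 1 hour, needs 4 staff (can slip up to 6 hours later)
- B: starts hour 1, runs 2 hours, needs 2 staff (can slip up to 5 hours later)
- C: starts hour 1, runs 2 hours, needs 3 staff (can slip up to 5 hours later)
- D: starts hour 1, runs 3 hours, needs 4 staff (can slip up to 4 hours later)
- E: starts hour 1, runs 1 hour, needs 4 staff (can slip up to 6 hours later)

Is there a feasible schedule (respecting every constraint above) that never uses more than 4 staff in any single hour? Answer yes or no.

no

Total staffer-hours = 30; over 7 hours the average is 30/7 > 4, so some hour must exceed 4.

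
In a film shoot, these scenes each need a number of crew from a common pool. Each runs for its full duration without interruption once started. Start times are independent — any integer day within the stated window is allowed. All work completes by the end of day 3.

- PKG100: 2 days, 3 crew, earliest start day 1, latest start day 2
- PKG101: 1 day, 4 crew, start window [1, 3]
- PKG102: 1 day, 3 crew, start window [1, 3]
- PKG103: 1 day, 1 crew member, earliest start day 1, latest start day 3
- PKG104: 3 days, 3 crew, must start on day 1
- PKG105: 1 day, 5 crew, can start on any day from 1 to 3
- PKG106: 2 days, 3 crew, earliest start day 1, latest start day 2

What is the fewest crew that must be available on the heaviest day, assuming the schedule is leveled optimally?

12

Early-start (PKG100@1, PKG101@1, PKG102@1, PKG103@1, PKG104@1, PKG105@1, PKG106@1) gives peak 22: d1:22  d2:9  d3:3.
Shift PKG102→2, PKG105→3, PKG106→2.
Schedule PKG100@1, PKG101@1, PKG102@2, PKG103@1, PKG104@1, PKG105@3, PKG106@2: d1:11  d2:12  d3:11 — peak 12.
Total crew member-days = 34 over 3 days ⇒ peak ≥ ⌈34/3⌉ = 12, so 12 is optimal.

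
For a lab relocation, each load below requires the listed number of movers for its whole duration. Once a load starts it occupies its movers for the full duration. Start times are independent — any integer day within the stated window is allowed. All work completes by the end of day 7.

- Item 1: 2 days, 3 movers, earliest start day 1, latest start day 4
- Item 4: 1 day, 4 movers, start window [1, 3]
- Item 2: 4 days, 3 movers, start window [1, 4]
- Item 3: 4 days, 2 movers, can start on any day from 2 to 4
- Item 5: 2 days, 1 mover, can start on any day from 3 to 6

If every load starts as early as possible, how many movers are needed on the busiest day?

Early-start schedule: Item 1@1, Item 4@1, Item 2@1, Item 3@2, Item 5@3.
Load per day: day 1: 10, day 2: 8, day 3: 6, day 4: 6, day 5: 2, day 6: 0, day 7: 0.
Peak is 10.

10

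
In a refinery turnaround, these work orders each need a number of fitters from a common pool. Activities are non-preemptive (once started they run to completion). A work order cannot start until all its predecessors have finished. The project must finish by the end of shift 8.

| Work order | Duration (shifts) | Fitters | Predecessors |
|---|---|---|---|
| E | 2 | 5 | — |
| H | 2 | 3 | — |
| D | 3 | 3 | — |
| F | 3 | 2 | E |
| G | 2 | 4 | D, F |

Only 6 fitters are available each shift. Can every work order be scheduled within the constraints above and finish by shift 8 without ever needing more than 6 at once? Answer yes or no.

The minimum achievable peak is 7; 6 < 7, so no feasible schedule stays within the cap.

no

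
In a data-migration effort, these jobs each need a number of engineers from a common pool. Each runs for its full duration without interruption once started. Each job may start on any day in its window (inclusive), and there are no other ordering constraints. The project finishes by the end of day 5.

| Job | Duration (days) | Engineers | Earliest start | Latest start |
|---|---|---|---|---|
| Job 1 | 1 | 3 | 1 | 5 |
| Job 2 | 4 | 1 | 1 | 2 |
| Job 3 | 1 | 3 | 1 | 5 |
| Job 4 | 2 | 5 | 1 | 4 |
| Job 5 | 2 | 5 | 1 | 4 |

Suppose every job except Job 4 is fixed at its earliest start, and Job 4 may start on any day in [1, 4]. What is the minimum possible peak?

12

Job 4@1: d1:17  d2:11  d3:1  d4:1  d5:0 → peak 17
Job 4@2: d1:12  d2:11  d3:6  d4:1  d5:0 → peak 12
Job 4@3: d1:12  d2:6  d3:6  d4:6  d5:0 → peak 12
Job 4@4: d1:12  d2:6  d3:1  d4:6  d5:5 → peak 12
Best is Job 4@2, peak 12.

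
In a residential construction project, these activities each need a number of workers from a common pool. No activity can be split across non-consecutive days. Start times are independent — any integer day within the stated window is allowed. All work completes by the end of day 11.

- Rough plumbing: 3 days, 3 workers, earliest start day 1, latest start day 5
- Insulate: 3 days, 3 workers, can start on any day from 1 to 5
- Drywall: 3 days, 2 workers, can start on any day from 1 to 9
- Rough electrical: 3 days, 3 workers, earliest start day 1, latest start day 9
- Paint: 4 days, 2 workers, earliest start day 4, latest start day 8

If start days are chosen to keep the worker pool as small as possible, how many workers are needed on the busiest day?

5

Early-start (Rough plumbing@1, Insulate@1, Drywall@1, Rough electrical@1, Paint@4) gives peak 11: d1:11  d2:11  d3:11  d4:2  d5:2  d6:2  d7:2  d8:0  d9:0  d10:0  d11:0.
Shift Insulate→4, Rough electrical→7.
Schedule Rough plumbing@1, Insulate@4, Drywall@1, Rough electrical@7, Paint@4: d1:5  d2:5  d3:5  d4:5  d5:5  d6:5  d7:5  d8:3  d9:3  d10:0  d11:0 — peak 5.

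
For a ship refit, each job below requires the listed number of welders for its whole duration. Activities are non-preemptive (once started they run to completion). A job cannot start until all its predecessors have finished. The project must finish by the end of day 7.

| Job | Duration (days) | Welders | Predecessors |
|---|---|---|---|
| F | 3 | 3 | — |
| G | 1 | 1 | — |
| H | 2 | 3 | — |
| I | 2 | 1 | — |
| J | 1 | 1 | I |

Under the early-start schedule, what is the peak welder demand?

Early-start schedule: F@1, G@1, H@1, I@1, J@3.
Load per day: day 1: 8, day 2: 7, day 3: 4, day 4: 0, day 5: 0, day 6: 0, day 7: 0.
Peak is 8.

8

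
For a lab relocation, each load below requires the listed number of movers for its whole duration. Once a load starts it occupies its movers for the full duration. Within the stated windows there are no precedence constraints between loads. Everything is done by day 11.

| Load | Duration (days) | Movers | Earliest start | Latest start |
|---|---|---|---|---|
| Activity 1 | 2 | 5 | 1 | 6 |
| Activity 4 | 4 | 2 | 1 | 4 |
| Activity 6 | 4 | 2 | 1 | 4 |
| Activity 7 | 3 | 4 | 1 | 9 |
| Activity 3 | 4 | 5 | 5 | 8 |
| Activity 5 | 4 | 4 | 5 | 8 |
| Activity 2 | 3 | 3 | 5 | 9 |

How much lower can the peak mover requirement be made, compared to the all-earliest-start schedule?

Early-start peak: d1:13  d2:13  d3:8  d4:4  d5:12  d6:12  d7:12  d8:9  d9:0  d10:0  d11:0 ⇒ 13.
Leveled (Activity 1@1, Activity 4@1, Activity 6@1, Activity 7@3, Activity 3@5, Activity 5@6, Activity 2@9): d1:9  d2:9  d3:8  d4:8  d5:9  d6:9  d7:9  d8:9  d9:7  d10:3  d11:3 ⇒ 9.
Reduction 13 − 9 = 4.

4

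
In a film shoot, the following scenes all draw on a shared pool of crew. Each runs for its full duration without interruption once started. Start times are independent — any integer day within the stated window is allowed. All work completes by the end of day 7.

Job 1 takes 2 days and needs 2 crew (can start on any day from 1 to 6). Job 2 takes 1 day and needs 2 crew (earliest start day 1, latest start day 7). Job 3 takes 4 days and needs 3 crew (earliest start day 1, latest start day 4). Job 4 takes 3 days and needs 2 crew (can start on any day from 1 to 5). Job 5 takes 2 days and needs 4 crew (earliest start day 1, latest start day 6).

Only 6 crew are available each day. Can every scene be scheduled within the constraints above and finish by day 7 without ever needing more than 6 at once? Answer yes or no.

yes

Schedule Job 1@1, Job 2@1, Job 3@2, Job 4@3, Job 5@6: d1:4  d2:5  d3:5  d4:5  d5:5  d6:4  d7:4 — peak 5 ≤ 6.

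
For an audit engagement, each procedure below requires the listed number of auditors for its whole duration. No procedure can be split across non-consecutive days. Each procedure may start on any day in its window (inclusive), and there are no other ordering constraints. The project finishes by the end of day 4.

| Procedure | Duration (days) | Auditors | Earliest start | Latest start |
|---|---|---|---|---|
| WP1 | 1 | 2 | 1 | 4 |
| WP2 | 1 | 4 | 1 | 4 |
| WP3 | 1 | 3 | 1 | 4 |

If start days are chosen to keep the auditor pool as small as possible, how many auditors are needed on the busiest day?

4

Early-start (WP1@1, WP2@1, WP3@1) gives peak 9: d1:9  d2:0  d3:0  d4:0.
Shift WP2→2, WP3→3.
Schedule WP1@1, WP2@2, WP3@3: d1:2  d2:4  d3:3  d4:0 — peak 4.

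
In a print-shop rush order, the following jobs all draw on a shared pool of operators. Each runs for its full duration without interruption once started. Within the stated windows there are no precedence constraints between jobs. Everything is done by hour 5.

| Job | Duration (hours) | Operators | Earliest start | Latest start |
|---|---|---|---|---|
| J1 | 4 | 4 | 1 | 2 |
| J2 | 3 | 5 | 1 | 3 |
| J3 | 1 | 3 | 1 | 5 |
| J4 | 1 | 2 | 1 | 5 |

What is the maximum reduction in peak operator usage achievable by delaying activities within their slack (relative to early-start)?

5

Early-start peak: h1:14  h2:9  h3:9  h4:4  h5:0 ⇒ 14.
Leveled (J1@1, J2@1, J3@4, J4@4): h1:9  h2:9  h3:9  h4:9  h5:0 ⇒ 9.
Reduction 14 − 9 = 5.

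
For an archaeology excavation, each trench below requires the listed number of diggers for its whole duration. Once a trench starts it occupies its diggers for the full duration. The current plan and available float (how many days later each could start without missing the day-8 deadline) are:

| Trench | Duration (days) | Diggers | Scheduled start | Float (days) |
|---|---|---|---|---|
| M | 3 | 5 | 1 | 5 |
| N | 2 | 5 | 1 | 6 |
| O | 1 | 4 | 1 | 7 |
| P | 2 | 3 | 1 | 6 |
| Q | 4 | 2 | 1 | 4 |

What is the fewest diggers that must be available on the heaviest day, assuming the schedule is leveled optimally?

7

Early-start (M@1, N@1, O@1, P@1, Q@1) gives peak 19: d1:19  d2:15  d3:7  d4:2  d5:0  d6:0  d7:0  d8:0.
Shift N→4, O→6, P→6.
Schedule M@1, N@4, O@6, P@6, Q@1: d1:7  d2:7  d3:7  d4:7  d5:5  d6:7  d7:3  d8:0 — peak 7.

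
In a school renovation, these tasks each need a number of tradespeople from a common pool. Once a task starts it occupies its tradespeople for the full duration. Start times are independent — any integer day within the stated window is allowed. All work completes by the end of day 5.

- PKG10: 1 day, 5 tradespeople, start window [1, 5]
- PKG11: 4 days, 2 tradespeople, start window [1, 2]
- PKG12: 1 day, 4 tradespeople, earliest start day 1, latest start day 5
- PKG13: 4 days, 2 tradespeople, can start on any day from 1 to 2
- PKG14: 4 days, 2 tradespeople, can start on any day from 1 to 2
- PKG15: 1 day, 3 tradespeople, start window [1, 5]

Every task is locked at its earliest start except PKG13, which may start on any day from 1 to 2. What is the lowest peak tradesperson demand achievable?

PKG13@1: d1:18  d2:6  d3:6  d4:6  d5:0 → peak 18
PKG13@2: d1:16  d2:6  d3:6  d4:6  d5:2 → peak 16
Best is PKG13@2, peak 16.

16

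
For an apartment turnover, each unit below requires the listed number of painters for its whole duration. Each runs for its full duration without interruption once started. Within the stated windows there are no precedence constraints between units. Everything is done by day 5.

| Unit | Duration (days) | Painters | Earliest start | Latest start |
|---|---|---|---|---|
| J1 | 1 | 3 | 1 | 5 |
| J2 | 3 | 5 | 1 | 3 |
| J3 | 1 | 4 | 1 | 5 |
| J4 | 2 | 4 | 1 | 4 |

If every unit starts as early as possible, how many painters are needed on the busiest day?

16

Early-start schedule: J1@1, J2@1, J3@1, J4@1.
Load per day: day 1: 16, day 2: 9, day 3: 5, day 4: 0, day 5: 0.
Peak is 16.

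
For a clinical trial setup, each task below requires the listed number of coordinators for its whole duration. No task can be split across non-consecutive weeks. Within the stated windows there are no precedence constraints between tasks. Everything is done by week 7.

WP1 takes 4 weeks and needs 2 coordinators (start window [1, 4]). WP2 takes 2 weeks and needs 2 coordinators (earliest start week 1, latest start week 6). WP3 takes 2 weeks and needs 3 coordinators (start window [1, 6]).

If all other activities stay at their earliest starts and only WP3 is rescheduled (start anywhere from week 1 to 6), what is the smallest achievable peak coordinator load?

WP3@1: w1:7  w2:7  w3:2  w4:2  w5:0  w6:0  w7:0 → peak 7
WP3@2: w1:4  w2:7  w3:5  w4:2  w5:0  w6:0  w7:0 → peak 7
WP3@3: w1:4  w2:4  w3:5  w4:5  w5:0  w6:0  w7:0 → peak 5
WP3@4: w1:4  w2:4  w3:2  w4:5  w5:3  w6:0  w7:0 → peak 5
WP3@5: w1:4  w2:4  w3:2  w4:2  w5:3  w6:3  w7:0 → peak 4
WP3@6: w1:4  w2:4  w3:2  w4:2  w5:0  w6:3  w7:3 → peak 4
Best is WP3@5, peak 4.

4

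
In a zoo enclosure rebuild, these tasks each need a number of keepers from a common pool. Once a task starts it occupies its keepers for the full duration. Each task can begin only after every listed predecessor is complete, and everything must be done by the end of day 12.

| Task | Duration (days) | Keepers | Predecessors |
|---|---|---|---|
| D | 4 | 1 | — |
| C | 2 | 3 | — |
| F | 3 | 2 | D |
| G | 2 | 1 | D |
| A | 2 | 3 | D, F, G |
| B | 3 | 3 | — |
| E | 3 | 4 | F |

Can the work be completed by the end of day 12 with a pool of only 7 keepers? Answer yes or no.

Schedule D@1, C@1, F@5, G@6, A@8, B@3, E@10: d1:4  d2:4  d3:4  d4:4  d5:5  d6:3  d7:3  d8:3  d9:3  d10:4  d11:4  d12:4 — peak 5 ≤ 7.

yes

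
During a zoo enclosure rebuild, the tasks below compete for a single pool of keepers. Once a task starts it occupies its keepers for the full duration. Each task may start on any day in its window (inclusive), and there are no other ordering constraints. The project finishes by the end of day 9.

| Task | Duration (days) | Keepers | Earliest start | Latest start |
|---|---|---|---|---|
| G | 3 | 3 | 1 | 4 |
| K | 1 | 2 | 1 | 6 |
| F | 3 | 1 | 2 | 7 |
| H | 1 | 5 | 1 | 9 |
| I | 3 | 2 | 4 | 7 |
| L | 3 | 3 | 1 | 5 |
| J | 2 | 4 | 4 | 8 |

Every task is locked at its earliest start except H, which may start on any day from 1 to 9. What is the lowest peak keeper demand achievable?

H@1: d1:13  d2:7  d3:7  d4:7  d5:6  d6:2  d7:0  d8:0  d9:0 → peak 13
H@2: d1:8  d2:12  d3:7  d4:7  d5:6  d6:2  d7:0  d8:0  d9:0 → peak 12
H@3: d1:8  d2:7  d3:12  d4:7  d5:6  d6:2  d7:0  d8:0  d9:0 → peak 12
H@4: d1:8  d2:7  d3:7  d4:12  d5:6  d6:2  d7:0  d8:0  d9:0 → peak 12
H@5: d1:8  d2:7  d3:7  d4:7  d5:11  d6:2  d7:0  d8:0  d9:0 → peak 11
H@6: d1:8  d2:7  d3:7  d4:7  d5:6  d6:7  d7:0  d8:0  d9:0 → peak 8
H@7: d1:8  d2:7  d3:7  d4:7  d5:6  d6:2  d7:5  d8:0  d9:0 → peak 8
H@8: d1:8  d2:7  d3:7  d4:7  d5:6  d6:2  d7:0  d8:5  d9:0 → peak 8
H@9: d1:8  d2:7  d3:7  d4:7  d5:6  d6:2  d7:0  d8:0  d9:5 → peak 8
Best is H@6, peak 8.

8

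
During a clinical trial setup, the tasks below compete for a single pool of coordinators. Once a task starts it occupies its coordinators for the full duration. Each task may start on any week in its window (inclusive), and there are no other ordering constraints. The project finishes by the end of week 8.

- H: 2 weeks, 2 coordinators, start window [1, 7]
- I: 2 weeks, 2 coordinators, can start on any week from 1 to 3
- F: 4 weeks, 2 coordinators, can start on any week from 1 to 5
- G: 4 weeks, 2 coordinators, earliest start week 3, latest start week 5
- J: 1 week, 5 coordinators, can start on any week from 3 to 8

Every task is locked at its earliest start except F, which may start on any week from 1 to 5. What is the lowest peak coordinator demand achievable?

7

F@1: w1:6  w2:6  w3:9  w4:4  w5:2  w6:2  w7:0  w8:0 → peak 9
F@2: w1:4  w2:6  w3:9  w4:4  w5:4  w6:2  w7:0  w8:0 → peak 9
F@3: w1:4  w2:4  w3:9  w4:4  w5:4  w6:4  w7:0  w8:0 → peak 9
F@4: w1:4  w2:4  w3:7  w4:4  w5:4  w6:4  w7:2  w8:0 → peak 7
F@5: w1:4  w2:4  w3:7  w4:2  w5:4  w6:4  w7:2  w8:2 → peak 7
Best is F@4, peak 7.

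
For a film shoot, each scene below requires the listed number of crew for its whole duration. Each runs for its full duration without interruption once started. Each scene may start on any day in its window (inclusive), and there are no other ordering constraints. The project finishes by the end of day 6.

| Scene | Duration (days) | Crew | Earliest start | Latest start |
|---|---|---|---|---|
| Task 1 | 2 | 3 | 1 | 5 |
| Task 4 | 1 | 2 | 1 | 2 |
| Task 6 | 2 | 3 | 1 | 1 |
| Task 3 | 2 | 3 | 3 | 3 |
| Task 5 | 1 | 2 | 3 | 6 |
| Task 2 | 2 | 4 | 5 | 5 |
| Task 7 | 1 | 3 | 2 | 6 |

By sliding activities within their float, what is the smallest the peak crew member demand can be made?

6

Early-start (Task 1@1, Task 4@1, Task 6@1, Task 3@3, Task 5@3, Task 2@5, Task 7@2) gives peak 9: d1:8  d2:9  d3:5  d4:3  d5:4  d6:4.
Shift Task 1→2, Task 5→5, Task 7→4.
Schedule Task 1@2, Task 4@1, Task 6@1, Task 3@3, Task 5@5, Task 2@5, Task 7@4: d1:5  d2:6  d3:6  d4:6  d5:6  d6:4 — peak 6.
Total crew member-days = 33 over 6 days ⇒ peak ≥ ⌈33/6⌉ = 6, so 6 is optimal.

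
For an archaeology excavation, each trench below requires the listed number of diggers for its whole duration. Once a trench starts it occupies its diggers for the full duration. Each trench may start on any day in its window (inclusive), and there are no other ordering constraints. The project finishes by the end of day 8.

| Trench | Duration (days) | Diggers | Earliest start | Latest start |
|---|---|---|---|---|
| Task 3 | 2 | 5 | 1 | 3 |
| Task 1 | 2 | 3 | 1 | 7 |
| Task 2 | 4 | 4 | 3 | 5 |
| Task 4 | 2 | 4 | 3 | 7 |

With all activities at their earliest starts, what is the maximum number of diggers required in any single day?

Early-start schedule: Task 3@1, Task 1@1, Task 2@3, Task 4@3.
Load per day: day 1: 8, day 2: 8, day 3: 8, day 4: 8, day 5: 4, day 6: 4, day 7: 0, day 8: 0.
Peak is 8.

8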